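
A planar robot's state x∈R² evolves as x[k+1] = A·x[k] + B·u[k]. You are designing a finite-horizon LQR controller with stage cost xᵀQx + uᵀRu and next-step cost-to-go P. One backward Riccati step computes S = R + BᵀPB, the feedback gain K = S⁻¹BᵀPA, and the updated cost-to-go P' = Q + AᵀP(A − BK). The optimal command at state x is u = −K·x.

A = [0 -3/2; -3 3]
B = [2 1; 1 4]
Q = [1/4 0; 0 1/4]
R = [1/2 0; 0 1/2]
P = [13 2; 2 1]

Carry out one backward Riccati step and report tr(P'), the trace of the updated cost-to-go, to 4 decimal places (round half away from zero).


2.1741

BᵀP = [28.0000 5.0000; 21.0000 6.0000]
S = R + BᵀPB = [1/2 0; 0 1/2] + [61.0000 48.0000; 48.0000 45.0000] = [61.5000 48.0000; 48.0000 45.5000]
BᵀPA = [-15.0000 -27.0000; -18.0000 -13.5000]
K = S⁻¹·BᵀPA = [0.3672 -1.1745; -0.7830 0.9423]
A−BK = [0.0486 -0.0933; -0.2352 0.4052]
AᵀP(A−BK) = [0.4143 -0.6555; -0.6555 1.2599]
P' = Q + AᵀP(A−BK) = [0.6643 -0.6555; -0.6555 1.5099]
tr(P') = 2.1741


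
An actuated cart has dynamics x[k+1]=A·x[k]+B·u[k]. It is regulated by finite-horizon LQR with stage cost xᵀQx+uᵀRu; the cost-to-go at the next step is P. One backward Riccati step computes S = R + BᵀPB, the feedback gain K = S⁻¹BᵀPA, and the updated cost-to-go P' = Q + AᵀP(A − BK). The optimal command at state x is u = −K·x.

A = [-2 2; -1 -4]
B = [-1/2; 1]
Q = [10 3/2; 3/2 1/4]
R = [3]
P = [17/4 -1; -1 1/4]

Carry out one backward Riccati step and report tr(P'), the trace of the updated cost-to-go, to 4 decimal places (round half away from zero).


BᵀP = [-3.1250 0.7500]
S = R + BᵀPB = [3] + [2.3125] = [5.3125]
BᵀPA = [5.5000 -9.2500]
K = S⁻¹·BᵀPA = [1.0353 -1.7412]
A−BK = [-1.4824 1.1294; -2.0353 -2.2588]
AᵀP(A−BK) = [7.5559 -12.4235; -12.4235 20.8941]
P' = Q + AᵀP(A−BK) = [17.5559 -10.9235; -10.9235 21.1441]
tr(P') = 38.7000

38.7000


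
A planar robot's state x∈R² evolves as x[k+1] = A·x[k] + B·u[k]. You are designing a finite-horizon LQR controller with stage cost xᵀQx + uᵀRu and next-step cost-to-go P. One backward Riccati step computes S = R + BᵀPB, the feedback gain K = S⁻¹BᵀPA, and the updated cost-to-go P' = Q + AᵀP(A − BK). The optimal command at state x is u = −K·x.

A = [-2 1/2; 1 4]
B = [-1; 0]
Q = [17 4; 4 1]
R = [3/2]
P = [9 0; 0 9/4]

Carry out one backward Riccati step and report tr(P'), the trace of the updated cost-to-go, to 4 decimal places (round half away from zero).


BᵀP = [-9.0000 0.0000]
S = R + BᵀPB = [3/2] + [9.0000] = [10.5000]
BᵀPA = [18.0000 -4.5000]
K = S⁻¹·BᵀPA = [1.7143 -0.4286]
A−BK = [-0.2857 0.0714; 1.0000 4.0000]
AᵀP(A−BK) = [7.3929 7.7143; 7.7143 36.3214]
P' = Q + AᵀP(A−BK) = [24.3929 11.7143; 11.7143 37.3214]
tr(P') = 61.7143

61.7143


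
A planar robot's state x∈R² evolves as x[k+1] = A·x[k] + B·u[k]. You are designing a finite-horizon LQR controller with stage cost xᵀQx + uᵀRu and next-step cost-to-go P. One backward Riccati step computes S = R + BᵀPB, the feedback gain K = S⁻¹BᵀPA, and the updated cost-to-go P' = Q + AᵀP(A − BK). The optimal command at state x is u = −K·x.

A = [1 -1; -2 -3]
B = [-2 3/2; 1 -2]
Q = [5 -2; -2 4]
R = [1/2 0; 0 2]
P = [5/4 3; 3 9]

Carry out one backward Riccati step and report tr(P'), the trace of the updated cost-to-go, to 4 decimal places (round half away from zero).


BᵀP = [0.5000 3.0000; -4.1250 -13.5000]
S = R + BᵀPB = [1/2 0; 0 2] + [2.0000 -5.2500; -5.2500 20.8125] = [2.5000 -5.2500; -5.2500 22.8125]
BᵀPA = [-5.5000 -9.5000; 22.8750 44.6250]
K = S⁻¹·BᵀPA = [-0.1824 0.5960; 0.9608 2.0933]
A−BK = [-0.8059 -2.9480; 0.1039 0.5907]
AᵀP(A−BK) = [2.2694 5.1432; 5.1432 12.4973]
P' = Q + AᵀP(A−BK) = [7.2694 3.1432; 3.1432 16.4973]
tr(P') = 23.7667

23.7667


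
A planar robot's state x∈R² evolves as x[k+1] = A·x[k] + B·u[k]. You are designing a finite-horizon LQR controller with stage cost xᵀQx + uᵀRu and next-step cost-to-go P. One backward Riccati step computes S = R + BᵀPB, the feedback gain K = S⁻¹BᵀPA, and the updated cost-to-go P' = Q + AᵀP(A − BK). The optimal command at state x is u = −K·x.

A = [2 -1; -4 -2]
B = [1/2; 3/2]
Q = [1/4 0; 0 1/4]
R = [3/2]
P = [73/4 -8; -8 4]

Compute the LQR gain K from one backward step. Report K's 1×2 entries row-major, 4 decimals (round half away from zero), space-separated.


-4.4898 -0.3673

BᵀP = [-2.8750 2.0000]
S = R + BᵀPB = [3/2] + [1.5625] = [3.0625]
BᵀPA = [-13.7500 -1.1250]
K = S⁻¹·BᵀPA = [-4.4898 -0.3673]
A−BK = [4.2449 -0.8163; 2.7347 -1.4490]
AᵀP(A−BK) = [203.2653 -9.5510; -9.5510 1.8367]
P' = Q + AᵀP(A−BK) = [203.5153 -9.5510; -9.5510 2.0867]
tr(P') = 205.6020


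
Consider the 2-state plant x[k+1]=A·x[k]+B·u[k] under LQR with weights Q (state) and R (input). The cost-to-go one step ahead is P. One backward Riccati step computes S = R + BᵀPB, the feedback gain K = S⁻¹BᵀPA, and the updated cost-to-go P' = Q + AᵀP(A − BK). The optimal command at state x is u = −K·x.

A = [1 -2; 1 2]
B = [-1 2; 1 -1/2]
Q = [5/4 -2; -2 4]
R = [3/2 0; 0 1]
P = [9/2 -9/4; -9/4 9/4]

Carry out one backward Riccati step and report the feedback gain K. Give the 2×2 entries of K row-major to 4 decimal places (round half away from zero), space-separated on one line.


0.2849 0.7709 0.3735 -0.8045

BᵀP = [-6.7500 4.5000; 10.1250 -5.6250]
S = R + BᵀPB = [3/2 0; 0 1] + [11.2500 -15.7500; -15.7500 23.0625] = [12.7500 -15.7500; -15.7500 24.0625]
BᵀPA = [-2.2500 22.5000; 4.5000 -31.5000]
K = S⁻¹·BᵀPA = [0.2849 0.7709; 0.3735 -0.8045]
A−BK = [0.5379 0.3799; 0.9018 0.8268]
AᵀP(A−BK) = [1.2103 0.8547; 0.8547 2.3128]
P' = Q + AᵀP(A−BK) = [2.4603 -1.1453; -1.1453 6.3128]
tr(P') = 8.7731


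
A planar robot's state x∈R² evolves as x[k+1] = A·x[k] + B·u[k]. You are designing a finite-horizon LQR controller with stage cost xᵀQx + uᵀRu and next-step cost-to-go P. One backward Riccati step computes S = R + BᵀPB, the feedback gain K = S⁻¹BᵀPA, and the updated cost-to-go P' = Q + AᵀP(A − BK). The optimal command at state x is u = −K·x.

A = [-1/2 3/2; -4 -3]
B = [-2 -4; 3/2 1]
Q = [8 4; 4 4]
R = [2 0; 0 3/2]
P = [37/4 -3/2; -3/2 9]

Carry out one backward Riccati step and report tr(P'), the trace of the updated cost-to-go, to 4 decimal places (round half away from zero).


54.4694

BᵀP = [-20.7500 16.5000; -38.5000 15.0000]
S = R + BᵀPB = [2 0; 0 3/2] + [66.2500 99.5000; 99.5000 169.0000] = [68.2500 99.5000; 99.5000 170.5000]
BᵀPA = [-55.6250 -80.6250; -40.7500 -102.7500]
K = S⁻¹·BᵀPA = [-3.1269 -2.0289; 1.5858 0.5814]
A−BK = [-0.4107 -0.2323; -0.8955 -0.5380]
AᵀP(A−BK) = [31.0001 18.6461; 18.6461 11.4693]
P' = Q + AᵀP(A−BK) = [39.0001 22.6461; 22.6461 15.4693]
tr(P') = 54.4694


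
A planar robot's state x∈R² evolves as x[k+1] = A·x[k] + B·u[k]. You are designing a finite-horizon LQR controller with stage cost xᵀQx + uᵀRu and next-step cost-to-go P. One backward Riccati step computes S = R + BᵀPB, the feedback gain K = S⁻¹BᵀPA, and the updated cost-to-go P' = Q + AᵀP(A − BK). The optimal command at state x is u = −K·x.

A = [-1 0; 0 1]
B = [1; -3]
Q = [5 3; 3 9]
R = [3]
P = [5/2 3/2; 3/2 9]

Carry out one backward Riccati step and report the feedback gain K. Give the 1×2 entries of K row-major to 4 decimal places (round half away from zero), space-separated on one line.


BᵀP = [-2.0000 -25.5000]
S = R + BᵀPB = [3] + [74.5000] = [77.5000]
BᵀPA = [2.0000 -25.5000]
K = S⁻¹·BᵀPA = [0.0258 -0.3290]
A−BK = [-1.0258 0.3290; 0.0774 0.0129]
AᵀP(A−BK) = [2.4484 -0.8419; -0.8419 0.6097]
P' = Q + AᵀP(A−BK) = [7.4484 2.1581; 2.1581 9.6097]
tr(P') = 17.0581

0.0258 -0.3290


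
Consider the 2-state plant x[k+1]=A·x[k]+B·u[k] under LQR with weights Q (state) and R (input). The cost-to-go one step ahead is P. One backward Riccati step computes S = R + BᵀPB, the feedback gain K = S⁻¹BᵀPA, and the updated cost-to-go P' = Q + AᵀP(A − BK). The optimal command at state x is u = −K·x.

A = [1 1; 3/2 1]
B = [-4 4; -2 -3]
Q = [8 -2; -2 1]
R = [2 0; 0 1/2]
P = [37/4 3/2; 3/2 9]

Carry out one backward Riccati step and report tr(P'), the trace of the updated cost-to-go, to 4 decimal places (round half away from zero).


9.6666

BᵀP = [-40.0000 -24.0000; 32.5000 -21.0000]
S = R + BᵀPB = [2 0; 0 1/2] + [208.0000 -88.0000; -88.0000 193.0000] = [210.0000 -88.0000; -88.0000 193.5000]
BᵀPA = [-76.0000 -64.0000; 1.0000 11.5000]
K = S⁻¹·BᵀPA = [-0.4444 -0.3457; -0.1970 -0.0978]
A−BK = [0.0101 0.0082; 0.0203 0.0151]
AᵀP(A−BK) = [0.4197 0.3210; 0.3210 0.2469]
P' = Q + AᵀP(A−BK) = [8.4197 -1.6790; -1.6790 1.2469]
tr(P') = 9.6666


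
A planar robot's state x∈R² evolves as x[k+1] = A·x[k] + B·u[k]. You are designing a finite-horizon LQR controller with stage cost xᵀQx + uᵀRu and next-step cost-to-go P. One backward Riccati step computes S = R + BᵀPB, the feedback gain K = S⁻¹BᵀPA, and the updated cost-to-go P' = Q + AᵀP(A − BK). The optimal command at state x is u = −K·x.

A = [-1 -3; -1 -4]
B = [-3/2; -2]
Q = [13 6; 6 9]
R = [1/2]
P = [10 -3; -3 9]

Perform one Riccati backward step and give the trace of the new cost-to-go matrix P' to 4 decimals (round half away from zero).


24.6280

BᵀP = [-9.0000 -13.5000]
S = R + BᵀPB = [1/2] + [40.5000] = [41.0000]
BᵀPA = [22.5000 81.0000]
K = S⁻¹·BᵀPA = [0.5488 1.9756]
A−BK = [-0.1768 -0.0366; 0.0976 -0.0488]
AᵀP(A−BK) = [0.6524 0.5488; 0.5488 1.9756]
P' = Q + AᵀP(A−BK) = [13.6524 6.5488; 6.5488 10.9756]
tr(P') = 24.6280


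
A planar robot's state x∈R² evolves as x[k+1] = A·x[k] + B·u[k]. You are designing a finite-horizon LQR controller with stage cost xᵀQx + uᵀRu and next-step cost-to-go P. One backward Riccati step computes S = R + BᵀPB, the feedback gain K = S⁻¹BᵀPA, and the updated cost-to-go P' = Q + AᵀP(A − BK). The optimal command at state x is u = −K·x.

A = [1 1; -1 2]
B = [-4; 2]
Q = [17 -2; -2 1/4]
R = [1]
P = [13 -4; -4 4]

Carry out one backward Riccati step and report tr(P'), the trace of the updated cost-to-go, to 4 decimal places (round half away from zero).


30.3365

BᵀP = [-60.0000 24.0000]
S = R + BᵀPB = [1] + [288.0000] = [289.0000]
BᵀPA = [-84.0000 -12.0000]
K = S⁻¹·BᵀPA = [-0.2907 -0.0415]
A−BK = [-0.1626 0.8339; -0.4187 2.0830]
AᵀP(A−BK) = [0.5848 -2.4879; -2.4879 12.5017]
P' = Q + AᵀP(A−BK) = [17.5848 -4.4879; -4.4879 12.7517]
tr(P') = 30.3365


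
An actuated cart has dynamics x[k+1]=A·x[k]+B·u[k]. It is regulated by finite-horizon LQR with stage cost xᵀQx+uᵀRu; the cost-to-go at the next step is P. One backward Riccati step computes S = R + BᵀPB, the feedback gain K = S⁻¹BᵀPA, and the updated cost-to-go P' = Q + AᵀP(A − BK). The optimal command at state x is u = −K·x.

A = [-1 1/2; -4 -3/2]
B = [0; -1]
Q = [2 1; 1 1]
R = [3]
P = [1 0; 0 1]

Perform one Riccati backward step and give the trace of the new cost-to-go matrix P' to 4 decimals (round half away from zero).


BᵀP = [0.0000 -1.0000]
S = R + BᵀPB = [3] + [1.0000] = [4.0000]
BᵀPA = [4.0000 1.5000]
K = S⁻¹·BᵀPA = [1.0000 0.3750]
A−BK = [-1.0000 0.5000; -3.0000 -1.1250]
AᵀP(A−BK) = [13.0000 4.0000; 4.0000 1.9375]
P' = Q + AᵀP(A−BK) = [15.0000 5.0000; 5.0000 2.9375]
tr(P') = 17.9375

17.9375


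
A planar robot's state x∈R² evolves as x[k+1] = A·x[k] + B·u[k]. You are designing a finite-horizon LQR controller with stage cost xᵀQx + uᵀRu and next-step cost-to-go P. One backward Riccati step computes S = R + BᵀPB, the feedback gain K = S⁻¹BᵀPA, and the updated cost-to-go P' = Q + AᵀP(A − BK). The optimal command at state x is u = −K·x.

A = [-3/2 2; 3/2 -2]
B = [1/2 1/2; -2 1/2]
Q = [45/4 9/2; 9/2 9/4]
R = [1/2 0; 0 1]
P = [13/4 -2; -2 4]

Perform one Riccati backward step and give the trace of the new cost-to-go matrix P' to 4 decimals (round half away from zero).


18.8057

BᵀP = [5.6250 -9.0000; 0.6250 1.0000]
S = R + BᵀPB = [1/2 0; 0 1] + [20.8125 -1.6875; -1.6875 0.8125] = [21.3125 -1.6875; -1.6875 1.8125]
BᵀPA = [-21.9375 29.2500; 0.5625 -0.7500]
K = S⁻¹·BᵀPA = [-1.0847 1.4463; -0.6996 0.9328]
A−BK = [-0.6079 0.8105; -0.3197 0.4262]
AᵀP(A−BK) = [1.9100 -2.5467; -2.5467 3.3956]
P' = Q + AᵀP(A−BK) = [13.1600 1.9533; 1.9533 5.6456]
tr(P') = 18.8057


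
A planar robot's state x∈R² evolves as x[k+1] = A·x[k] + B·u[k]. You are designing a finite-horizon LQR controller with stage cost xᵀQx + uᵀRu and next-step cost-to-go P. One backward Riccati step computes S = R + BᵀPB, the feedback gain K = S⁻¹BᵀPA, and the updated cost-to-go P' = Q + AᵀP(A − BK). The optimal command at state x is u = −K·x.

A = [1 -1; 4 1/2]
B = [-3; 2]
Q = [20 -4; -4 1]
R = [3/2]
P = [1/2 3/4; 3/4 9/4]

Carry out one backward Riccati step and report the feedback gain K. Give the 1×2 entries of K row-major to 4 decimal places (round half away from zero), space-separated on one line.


BᵀP = [0.0000 2.2500]
S = R + BᵀPB = [3/2] + [4.5000] = [6.0000]
BᵀPA = [9.0000 1.1250]
K = S⁻¹·BᵀPA = [1.5000 0.1875]
A−BK = [5.5000 -0.4375; 1.0000 0.1250]
AᵀP(A−BK) = [29.0000 -0.3125; -0.3125 0.1016]
P' = Q + AᵀP(A−BK) = [49.0000 -4.3125; -4.3125 1.1016]
tr(P') = 50.1016

1.5000 0.1875


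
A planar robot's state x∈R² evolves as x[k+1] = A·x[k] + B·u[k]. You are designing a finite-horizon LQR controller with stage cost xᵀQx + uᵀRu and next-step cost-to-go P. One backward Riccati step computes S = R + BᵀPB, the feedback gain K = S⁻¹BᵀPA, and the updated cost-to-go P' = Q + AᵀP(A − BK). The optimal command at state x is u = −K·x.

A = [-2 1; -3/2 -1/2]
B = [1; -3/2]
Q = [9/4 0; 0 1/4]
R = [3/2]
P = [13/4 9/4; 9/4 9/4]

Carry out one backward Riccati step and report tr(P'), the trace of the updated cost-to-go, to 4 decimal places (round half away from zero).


BᵀP = [-0.1250 -1.1250]
S = R + BᵀPB = [3/2] + [1.5625] = [3.0625]
BᵀPA = [1.9375 0.4375]
K = S⁻¹·BᵀPA = [0.6327 0.1429]
A−BK = [-2.6327 0.8571; -0.5510 -0.2857]
AᵀP(A−BK) = [30.3367 -6.2143; -6.2143 1.5000]
P' = Q + AᵀP(A−BK) = [32.5867 -6.2143; -6.2143 1.7500]
tr(P') = 34.3367

34.3367


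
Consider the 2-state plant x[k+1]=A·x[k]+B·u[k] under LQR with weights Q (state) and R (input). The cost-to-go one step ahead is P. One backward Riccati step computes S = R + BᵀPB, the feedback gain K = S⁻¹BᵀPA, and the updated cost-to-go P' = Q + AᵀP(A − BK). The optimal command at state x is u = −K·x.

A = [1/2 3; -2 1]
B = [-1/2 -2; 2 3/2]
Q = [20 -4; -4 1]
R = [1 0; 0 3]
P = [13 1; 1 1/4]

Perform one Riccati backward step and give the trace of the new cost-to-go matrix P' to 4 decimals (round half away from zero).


BᵀP = [-4.5000 0.0000; -24.5000 -1.6250]
S = R + BᵀPB = [1 0; 0 3] + [2.2500 9.0000; 9.0000 46.5625] = [3.2500 9.0000; 9.0000 49.5625]
BᵀPA = [-2.2500 -13.5000; -9.0000 -75.1250]
K = S⁻¹·BᵀPA = [-0.3811 0.0878; -0.1124 -1.5317]
A−BK = [0.0847 -0.0195; -1.0693 3.1220]
AᵀP(A−BK) = [0.3811 -0.0878; -0.0878 9.3659]
P' = Q + AᵀP(A−BK) = [20.3811 -4.0878; -4.0878 10.3659]
tr(P') = 30.7469

30.7469


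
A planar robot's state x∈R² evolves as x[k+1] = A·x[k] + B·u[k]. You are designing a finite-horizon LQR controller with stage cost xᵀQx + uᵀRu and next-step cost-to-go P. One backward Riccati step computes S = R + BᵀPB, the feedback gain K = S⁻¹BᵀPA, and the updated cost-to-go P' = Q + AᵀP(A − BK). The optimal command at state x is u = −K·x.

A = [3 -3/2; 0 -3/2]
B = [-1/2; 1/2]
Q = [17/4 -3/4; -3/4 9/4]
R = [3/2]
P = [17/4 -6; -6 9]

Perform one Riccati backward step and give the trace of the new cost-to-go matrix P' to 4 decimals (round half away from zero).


BᵀP = [-5.1250 7.5000]
S = R + BᵀPB = [3/2] + [6.3125] = [7.8125]
BᵀPA = [-15.3750 -3.5625]
K = S⁻¹·BᵀPA = [-1.9680 -0.4560]
A−BK = [2.0160 -1.7280; 0.9840 -1.2720]
AᵀP(A−BK) = [7.9920 0.8640; 0.8640 1.1880]
P' = Q + AᵀP(A−BK) = [12.2420 0.1140; 0.1140 3.4380]
tr(P') = 15.6800

15.6800


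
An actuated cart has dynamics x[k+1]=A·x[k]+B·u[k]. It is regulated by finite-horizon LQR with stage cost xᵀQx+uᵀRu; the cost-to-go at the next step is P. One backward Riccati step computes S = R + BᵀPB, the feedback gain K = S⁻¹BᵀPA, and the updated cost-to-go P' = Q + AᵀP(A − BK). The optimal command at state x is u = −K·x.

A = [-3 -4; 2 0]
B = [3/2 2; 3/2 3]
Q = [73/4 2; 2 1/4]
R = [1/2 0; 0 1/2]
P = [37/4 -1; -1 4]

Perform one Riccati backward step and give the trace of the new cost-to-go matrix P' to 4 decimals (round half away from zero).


BᵀP = [12.3750 4.5000; 15.5000 10.0000]
S = R + BᵀPB = [1/2 0; 0 1/2] + [25.3125 38.2500; 38.2500 61.0000] = [25.8125 38.2500; 38.2500 61.5000]
BᵀPA = [-28.1250 -49.5000; -26.5000 -62.0000]
K = S⁻¹·BᵀPA = [-5.7558 -5.4077; 3.1490 2.3552]
A−BK = [-0.6642 -0.5988; 1.1869 1.0460]
AᵀP(A−BK) = [32.8144 29.3213; 29.3213 26.3411]
P' = Q + AᵀP(A−BK) = [51.0644 31.3213; 31.3213 26.5911]
tr(P') = 77.6555

77.6555


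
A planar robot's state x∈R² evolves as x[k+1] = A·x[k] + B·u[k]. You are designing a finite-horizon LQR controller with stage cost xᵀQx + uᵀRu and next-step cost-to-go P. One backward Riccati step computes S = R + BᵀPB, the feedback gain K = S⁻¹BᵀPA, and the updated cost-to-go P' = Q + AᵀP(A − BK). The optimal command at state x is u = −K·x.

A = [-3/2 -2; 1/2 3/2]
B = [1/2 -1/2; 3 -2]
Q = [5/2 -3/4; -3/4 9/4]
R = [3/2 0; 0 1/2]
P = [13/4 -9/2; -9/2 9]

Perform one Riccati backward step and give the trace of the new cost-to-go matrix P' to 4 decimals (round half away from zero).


BᵀP = [-11.8750 24.7500; 7.3750 -15.7500]
S = R + BᵀPB = [3/2 0; 0 1/2] + [68.3125 -43.5625; -43.5625 27.8125] = [69.8125 -43.5625; -43.5625 28.3125]
BᵀPA = [30.1875 60.8750; -18.9375 -38.3750]
K = S⁻¹·BᵀPA = [0.3768 0.6569; -0.0891 -0.3447]
A−BK = [-1.7330 -2.5008; -0.8086 -1.1601]
AᵀP(A−BK) = [3.2502 4.7674; 4.7674 7.0341]
P' = Q + AᵀP(A−BK) = [5.7502 4.0174; 4.0174 9.2841]
tr(P') = 15.0343

15.0343


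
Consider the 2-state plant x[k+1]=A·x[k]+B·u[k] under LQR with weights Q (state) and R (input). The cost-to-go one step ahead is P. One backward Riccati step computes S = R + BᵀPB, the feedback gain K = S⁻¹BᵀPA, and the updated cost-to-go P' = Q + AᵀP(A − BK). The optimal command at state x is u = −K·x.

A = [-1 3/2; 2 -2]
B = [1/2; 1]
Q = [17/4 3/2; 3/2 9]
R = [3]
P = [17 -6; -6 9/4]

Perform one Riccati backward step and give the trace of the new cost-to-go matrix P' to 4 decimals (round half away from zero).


BᵀP = [2.5000 -0.7500]
S = R + BᵀPB = [3] + [0.5000] = [3.5000]
BᵀPA = [-4.0000 5.2500]
K = S⁻¹·BᵀPA = [-1.1429 1.5000]
A−BK = [-0.4286 0.7500; 3.1429 -3.5000]
AᵀP(A−BK) = [45.4286 -58.5000; -58.5000 75.3750]
P' = Q + AᵀP(A−BK) = [49.6786 -57.0000; -57.0000 84.3750]
tr(P') = 134.0536

134.0536


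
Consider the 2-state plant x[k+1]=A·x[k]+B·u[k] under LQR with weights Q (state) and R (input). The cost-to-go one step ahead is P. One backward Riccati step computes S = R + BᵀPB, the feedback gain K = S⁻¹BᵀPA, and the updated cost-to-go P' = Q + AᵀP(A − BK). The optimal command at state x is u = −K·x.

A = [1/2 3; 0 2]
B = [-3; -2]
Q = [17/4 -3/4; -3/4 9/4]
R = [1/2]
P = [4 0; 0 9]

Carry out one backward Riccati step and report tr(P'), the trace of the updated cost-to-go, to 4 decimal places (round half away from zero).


BᵀP = [-12.0000 -18.0000]
S = R + BᵀPB = [1/2] + [72.0000] = [72.5000]
BᵀPA = [-6.0000 -72.0000]
K = S⁻¹·BᵀPA = [-0.0828 -0.9931]
A−BK = [0.2517 0.0207; -0.1655 0.0138]
AᵀP(A−BK) = [0.5034 0.0414; 0.0414 0.4966]
P' = Q + AᵀP(A−BK) = [4.7534 -0.7086; -0.7086 2.7466]
tr(P') = 7.5000

7.5000


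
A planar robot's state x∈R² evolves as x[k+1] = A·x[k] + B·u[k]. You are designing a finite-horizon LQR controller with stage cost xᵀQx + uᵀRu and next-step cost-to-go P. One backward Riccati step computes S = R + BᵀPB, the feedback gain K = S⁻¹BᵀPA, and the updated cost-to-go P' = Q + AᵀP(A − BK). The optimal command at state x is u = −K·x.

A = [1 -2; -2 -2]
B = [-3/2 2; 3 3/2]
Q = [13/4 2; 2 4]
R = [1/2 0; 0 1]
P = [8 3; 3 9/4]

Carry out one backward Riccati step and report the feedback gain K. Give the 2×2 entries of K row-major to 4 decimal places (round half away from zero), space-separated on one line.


-0.6380 -0.1116 0.0013 -1.0710

BᵀP = [-3.0000 2.2500; 20.5000 9.3750]
S = R + BᵀPB = [1/2 0; 0 1] + [11.2500 -2.6250; -2.6250 55.0625] = [11.7500 -2.6250; -2.6250 56.0625]
BᵀPA = [-7.5000 1.5000; 1.7500 -59.7500]
K = S⁻¹·BᵀPA = [-0.6380 -0.1116; 0.0013 -1.0710]
A−BK = [0.0403 -0.0254; -0.0880 -0.0587]
AᵀP(A−BK) = [0.2127 0.0372; 0.0372 1.1751]
P' = Q + AᵀP(A−BK) = [3.4627 2.0372; 2.0372 5.1751]
tr(P') = 8.6378


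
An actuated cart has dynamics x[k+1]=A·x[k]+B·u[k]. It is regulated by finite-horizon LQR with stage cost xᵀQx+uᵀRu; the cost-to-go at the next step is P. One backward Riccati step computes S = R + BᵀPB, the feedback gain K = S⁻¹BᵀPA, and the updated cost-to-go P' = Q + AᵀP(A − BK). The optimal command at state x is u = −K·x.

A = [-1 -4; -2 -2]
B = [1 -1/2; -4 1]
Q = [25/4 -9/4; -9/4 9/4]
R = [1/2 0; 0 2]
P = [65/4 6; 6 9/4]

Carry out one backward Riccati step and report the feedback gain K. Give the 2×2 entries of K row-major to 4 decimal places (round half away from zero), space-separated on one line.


2.8012 7.5168 0.5076 1.4801

BᵀP = [-7.7500 -3.0000; -2.1250 -0.7500]
S = R + BᵀPB = [1/2 0; 0 2] + [4.2500 0.8750; 0.8750 0.3125] = [4.7500 0.8750; 0.8750 2.3125]
BᵀPA = [13.7500 37.0000; 3.6250 10.0000]
K = S⁻¹·BᵀPA = [2.8012 7.5168; 0.5076 1.4801]
A−BK = [-3.5474 -10.7768; 8.6972 26.5872]
AᵀP(A−BK) = [8.8930 25.2783; 25.2783 72.0765]
P' = Q + AᵀP(A−BK) = [15.1430 23.0283; 23.0283 74.3265]
tr(P') = 89.4694


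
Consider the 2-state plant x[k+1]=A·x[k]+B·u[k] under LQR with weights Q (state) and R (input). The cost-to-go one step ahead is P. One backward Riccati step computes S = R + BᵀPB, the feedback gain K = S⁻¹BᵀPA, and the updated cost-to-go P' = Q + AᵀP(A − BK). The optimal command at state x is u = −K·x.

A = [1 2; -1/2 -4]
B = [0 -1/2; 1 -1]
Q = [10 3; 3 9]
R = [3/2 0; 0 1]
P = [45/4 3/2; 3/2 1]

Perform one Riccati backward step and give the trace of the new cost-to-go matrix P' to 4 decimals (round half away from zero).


46.7224

BᵀP = [1.5000 1.0000; -7.1250 -1.7500]
S = R + BᵀPB = [3/2 0; 0 1] + [1.0000 -1.7500; -1.7500 5.3125] = [2.5000 -1.7500; -1.7500 6.3125]
BᵀPA = [1.0000 -1.0000; -6.2500 -7.2500]
K = S⁻¹·BᵀPA = [-0.3636 -1.4939; -1.0909 -1.5627]
A−BK = [0.4545 1.2187; -1.2273 -4.0688]
AᵀP(A−BK) = [3.5455 8.7273; 8.7273 24.1769]
P' = Q + AᵀP(A−BK) = [13.5455 11.7273; 11.7273 33.1769]
tr(P') = 46.7224


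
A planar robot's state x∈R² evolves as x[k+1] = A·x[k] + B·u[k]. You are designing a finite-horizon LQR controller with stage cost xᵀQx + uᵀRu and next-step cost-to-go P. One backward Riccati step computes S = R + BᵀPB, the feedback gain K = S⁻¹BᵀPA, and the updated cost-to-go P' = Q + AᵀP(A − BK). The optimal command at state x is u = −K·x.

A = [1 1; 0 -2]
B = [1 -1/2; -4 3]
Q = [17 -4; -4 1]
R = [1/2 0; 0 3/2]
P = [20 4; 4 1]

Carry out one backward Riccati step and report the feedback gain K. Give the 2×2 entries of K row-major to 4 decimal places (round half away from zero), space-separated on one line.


BᵀP = [4.0000 0.0000; 2.0000 1.0000]
S = R + BᵀPB = [1/2 0; 0 3/2] + [4.0000 -2.0000; -2.0000 2.0000] = [4.5000 -2.0000; -2.0000 3.5000]
BᵀPA = [4.0000 4.0000; 2.0000 0.0000]
K = S⁻¹·BᵀPA = [1.5319 1.1915; 1.4468 0.6809]
A−BK = [0.1915 0.1489; 1.7872 0.7234]
AᵀP(A−BK) = [10.9787 5.8723; 5.8723 3.2340]
P' = Q + AᵀP(A−BK) = [27.9787 1.8723; 1.8723 4.2340]
tr(P') = 32.2128

1.5319 1.1915 1.4468 0.6809


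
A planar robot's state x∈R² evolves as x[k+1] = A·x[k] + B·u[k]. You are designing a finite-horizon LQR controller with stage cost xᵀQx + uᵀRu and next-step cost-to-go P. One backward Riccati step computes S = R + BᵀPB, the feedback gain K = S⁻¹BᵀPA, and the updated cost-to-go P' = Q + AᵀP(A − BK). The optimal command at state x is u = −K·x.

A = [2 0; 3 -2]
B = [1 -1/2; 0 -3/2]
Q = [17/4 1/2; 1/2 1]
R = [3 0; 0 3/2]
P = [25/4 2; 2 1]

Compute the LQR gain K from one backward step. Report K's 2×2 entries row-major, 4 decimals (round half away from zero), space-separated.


BᵀP = [6.2500 2.0000; -6.1250 -2.5000]
S = R + BᵀPB = [3 0; 0 3/2] + [6.2500 -6.1250; -6.1250 6.8125] = [9.2500 -6.1250; -6.1250 8.3125]
BᵀPA = [18.5000 -4.0000; -19.7500 5.0000]
K = S⁻¹·BᵀPA = [0.8333 -0.0667; -1.7619 0.5524]
A−BK = [0.2857 0.3429; 0.3571 -1.1714]
AᵀP(A−BK) = [7.7857 -1.8571; -1.8571 0.9714]
P' = Q + AᵀP(A−BK) = [12.0357 -1.3571; -1.3571 1.9714]
tr(P') = 14.0071

0.8333 -0.0667 -1.7619 0.5524


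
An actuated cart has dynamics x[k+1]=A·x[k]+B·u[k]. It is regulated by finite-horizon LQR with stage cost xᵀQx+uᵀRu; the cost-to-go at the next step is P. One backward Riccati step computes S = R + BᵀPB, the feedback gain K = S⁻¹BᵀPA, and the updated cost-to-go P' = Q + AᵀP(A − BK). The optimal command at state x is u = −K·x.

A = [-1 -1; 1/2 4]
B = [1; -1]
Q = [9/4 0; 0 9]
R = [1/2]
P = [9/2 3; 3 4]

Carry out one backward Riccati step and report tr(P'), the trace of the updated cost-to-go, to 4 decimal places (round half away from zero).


BᵀP = [1.5000 -1.0000]
S = R + BᵀPB = [1/2] + [2.5000] = [3.0000]
BᵀPA = [-2.0000 -5.5000]
K = S⁻¹·BᵀPA = [-0.6667 -1.8333]
A−BK = [-0.3333 0.8333; -0.1667 2.1667]
AᵀP(A−BK) = [1.1667 -4.6667; -4.6667 34.4167]
P' = Q + AᵀP(A−BK) = [3.4167 -4.6667; -4.6667 43.4167]
tr(P') = 46.8333

46.8333


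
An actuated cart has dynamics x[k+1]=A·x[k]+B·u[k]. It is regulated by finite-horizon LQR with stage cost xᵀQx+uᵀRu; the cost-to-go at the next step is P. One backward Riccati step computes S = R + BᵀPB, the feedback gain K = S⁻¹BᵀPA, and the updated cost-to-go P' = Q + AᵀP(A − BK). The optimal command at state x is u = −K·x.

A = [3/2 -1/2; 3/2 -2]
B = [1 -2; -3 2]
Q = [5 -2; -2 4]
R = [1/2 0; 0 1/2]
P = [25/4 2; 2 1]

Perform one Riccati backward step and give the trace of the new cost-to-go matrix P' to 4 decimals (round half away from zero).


BᵀP = [0.2500 -1.0000; -8.5000 -2.0000]
S = R + BᵀPB = [1/2 0; 0 1/2] + [3.2500 -2.5000; -2.5000 13.0000] = [3.7500 -2.5000; -2.5000 13.5000]
BᵀPA = [-1.1250 1.8750; -15.7500 8.2500]
K = S⁻¹·BᵀPA = [-1.2296 1.0352; -1.3944 0.8028]
A−BK = [-0.0592 0.0704; 0.6000 -0.5000]
AᵀP(A−BK) = [1.9680 -1.3785; -1.3785 0.9982]
P' = Q + AᵀP(A−BK) = [6.9680 -3.3785; -3.3785 4.9982]
tr(P') = 11.9662

11.9662


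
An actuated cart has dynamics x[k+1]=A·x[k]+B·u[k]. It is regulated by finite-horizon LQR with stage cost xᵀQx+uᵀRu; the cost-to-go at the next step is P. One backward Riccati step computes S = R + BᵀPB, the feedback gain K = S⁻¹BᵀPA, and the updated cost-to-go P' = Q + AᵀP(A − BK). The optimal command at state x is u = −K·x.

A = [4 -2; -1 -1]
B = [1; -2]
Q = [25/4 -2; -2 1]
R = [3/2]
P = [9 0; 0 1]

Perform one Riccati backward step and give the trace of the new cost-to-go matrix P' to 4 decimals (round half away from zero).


72.0086

BᵀP = [9.0000 -2.0000]
S = R + BᵀPB = [3/2] + [13.0000] = [14.5000]
BᵀPA = [38.0000 -16.0000]
K = S⁻¹·BᵀPA = [2.6207 -1.1034]
A−BK = [1.3793 -0.8966; 4.2414 -3.2069]
AᵀP(A−BK) = [45.4138 -29.0690; -29.0690 19.3448]
P' = Q + AᵀP(A−BK) = [51.6638 -31.0690; -31.0690 20.3448]
tr(P') = 72.0086


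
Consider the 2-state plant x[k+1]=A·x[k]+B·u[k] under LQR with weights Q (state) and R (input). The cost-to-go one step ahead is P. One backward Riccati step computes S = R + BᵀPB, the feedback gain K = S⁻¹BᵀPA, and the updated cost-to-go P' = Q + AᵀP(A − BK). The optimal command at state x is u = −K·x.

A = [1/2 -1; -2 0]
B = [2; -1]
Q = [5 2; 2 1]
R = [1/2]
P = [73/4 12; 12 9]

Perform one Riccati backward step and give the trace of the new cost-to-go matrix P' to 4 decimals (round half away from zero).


BᵀP = [24.5000 15.0000]
S = R + BᵀPB = [1/2] + [34.0000] = [34.5000]
BᵀPA = [-17.7500 -24.5000]
K = S⁻¹·BᵀPA = [-0.5145 -0.7101]
A−BK = [1.5290 0.4203; -2.5145 -0.7101]
AᵀP(A−BK) = [7.4303 2.2699; 2.2699 0.8514]
P' = Q + AᵀP(A−BK) = [12.4303 4.2699; 4.2699 1.8514]
tr(P') = 14.2817

14.2817


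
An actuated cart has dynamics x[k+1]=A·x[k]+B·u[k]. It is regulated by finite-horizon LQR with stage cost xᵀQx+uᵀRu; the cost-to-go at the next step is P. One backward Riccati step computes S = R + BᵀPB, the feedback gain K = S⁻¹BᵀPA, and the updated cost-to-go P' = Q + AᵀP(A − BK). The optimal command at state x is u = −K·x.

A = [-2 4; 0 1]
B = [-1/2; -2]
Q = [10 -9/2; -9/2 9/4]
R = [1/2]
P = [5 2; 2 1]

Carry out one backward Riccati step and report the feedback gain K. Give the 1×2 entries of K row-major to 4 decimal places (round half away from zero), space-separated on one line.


1.3333 -2.9744

BᵀP = [-6.5000 -3.0000]
S = R + BᵀPB = [1/2] + [9.2500] = [9.7500]
BᵀPA = [13.0000 -29.0000]
K = S⁻¹·BᵀPA = [1.3333 -2.9744]
A−BK = [-1.3333 2.5128; 2.6667 -4.9487]
AᵀP(A−BK) = [2.6667 -5.3333; -5.3333 10.7436]
P' = Q + AᵀP(A−BK) = [12.6667 -9.8333; -9.8333 12.9936]
tr(P') = 25.6603


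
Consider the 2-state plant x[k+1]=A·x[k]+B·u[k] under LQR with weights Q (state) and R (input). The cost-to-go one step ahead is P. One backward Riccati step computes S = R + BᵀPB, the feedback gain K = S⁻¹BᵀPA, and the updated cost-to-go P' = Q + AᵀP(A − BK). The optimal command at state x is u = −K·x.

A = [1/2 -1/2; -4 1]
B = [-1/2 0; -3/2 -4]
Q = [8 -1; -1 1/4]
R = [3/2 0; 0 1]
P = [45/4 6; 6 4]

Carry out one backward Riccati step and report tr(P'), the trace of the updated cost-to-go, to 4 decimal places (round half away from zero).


BᵀP = [-14.6250 -9.0000; -24.0000 -16.0000]
S = R + BᵀPB = [3/2 0; 0 1] + [20.8125 36.0000; 36.0000 64.0000] = [22.3125 36.0000; 36.0000 65.0000]
BᵀPA = [28.6875 -1.6875; 52.0000 -4.0000]
K = S⁻¹·BᵀPA = [-0.0474 0.2224; 0.8262 -0.1847]
A−BK = [0.4763 -0.3888; -0.7661 0.5948]
AᵀP(A−BK) = [1.2072 -0.5875; -0.5875 0.4490]
P' = Q + AᵀP(A−BK) = [9.2072 -1.5875; -1.5875 0.6990]
tr(P') = 9.9061

9.9061


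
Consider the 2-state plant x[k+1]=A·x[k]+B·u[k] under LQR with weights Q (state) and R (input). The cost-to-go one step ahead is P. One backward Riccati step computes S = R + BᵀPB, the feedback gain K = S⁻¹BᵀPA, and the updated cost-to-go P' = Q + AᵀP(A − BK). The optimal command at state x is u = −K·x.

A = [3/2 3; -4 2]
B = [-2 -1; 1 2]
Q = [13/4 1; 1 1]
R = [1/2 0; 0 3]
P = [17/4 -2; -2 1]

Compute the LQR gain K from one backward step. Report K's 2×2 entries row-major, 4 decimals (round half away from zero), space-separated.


BᵀP = [-10.5000 5.0000; -8.2500 4.0000]
S = R + BᵀPB = [1/2 0; 0 3] + [26.0000 20.5000; 20.5000 16.2500] = [26.5000 20.5000; 20.5000 19.2500]
BᵀPA = [-35.7500 -21.5000; -28.3750 -16.7500]
K = S⁻¹·BᵀPA = [-1.1850 -0.7844; -0.2121 -0.0348]
A−BK = [-1.0821 1.3964; -2.3908 2.8540]
AᵀP(A−BK) = [1.1812 0.0953; 0.0953 0.8025]
P' = Q + AᵀP(A−BK) = [4.4312 1.0953; 1.0953 1.8025]
tr(P') = 6.2337

-1.1850 -0.7844 -0.2121 -0.0348


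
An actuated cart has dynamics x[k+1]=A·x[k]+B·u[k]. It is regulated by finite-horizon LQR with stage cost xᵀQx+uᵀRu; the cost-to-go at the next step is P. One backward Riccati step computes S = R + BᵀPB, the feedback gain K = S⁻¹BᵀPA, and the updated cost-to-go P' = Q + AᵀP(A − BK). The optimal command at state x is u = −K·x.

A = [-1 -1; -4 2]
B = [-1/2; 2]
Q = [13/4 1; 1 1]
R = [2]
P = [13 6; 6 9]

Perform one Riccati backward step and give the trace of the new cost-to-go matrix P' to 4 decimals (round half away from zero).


67.0534

BᵀP = [5.5000 15.0000]
S = R + BᵀPB = [2] + [27.2500] = [29.2500]
BᵀPA = [-65.5000 24.5000]
K = S⁻¹·BᵀPA = [-2.2393 0.8376]
A−BK = [-2.1197 -0.5812; 0.4786 0.3248]
AᵀP(A−BK) = [58.3248 7.8632; 7.8632 4.4786]
P' = Q + AᵀP(A−BK) = [61.5748 8.8632; 8.8632 5.4786]
tr(P') = 67.0534


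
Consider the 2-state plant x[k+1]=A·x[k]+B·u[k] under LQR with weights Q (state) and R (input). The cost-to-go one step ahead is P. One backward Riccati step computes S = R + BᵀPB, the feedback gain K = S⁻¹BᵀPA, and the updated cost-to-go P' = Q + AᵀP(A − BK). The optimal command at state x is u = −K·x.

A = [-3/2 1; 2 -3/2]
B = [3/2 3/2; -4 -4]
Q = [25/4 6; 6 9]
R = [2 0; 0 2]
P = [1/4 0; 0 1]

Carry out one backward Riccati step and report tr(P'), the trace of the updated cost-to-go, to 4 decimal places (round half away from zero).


15.8238

BᵀP = [0.3750 -4.0000; 0.3750 -4.0000]
S = R + BᵀPB = [2 0; 0 2] + [16.5625 16.5625; 16.5625 16.5625] = [18.5625 16.5625; 16.5625 18.5625]
BᵀPA = [-8.5625 6.3750; -8.5625 6.3750]
K = S⁻¹·BᵀPA = [-0.2438 0.1815; -0.2438 0.1815]
A−BK = [-0.7687 0.4555; 0.0498 -0.0480]
AᵀP(A−BK) = [0.3879 -0.2669; -0.2669 0.1859]
P' = Q + AᵀP(A−BK) = [6.6379 5.7331; 5.7331 9.1859]
tr(P') = 15.8238


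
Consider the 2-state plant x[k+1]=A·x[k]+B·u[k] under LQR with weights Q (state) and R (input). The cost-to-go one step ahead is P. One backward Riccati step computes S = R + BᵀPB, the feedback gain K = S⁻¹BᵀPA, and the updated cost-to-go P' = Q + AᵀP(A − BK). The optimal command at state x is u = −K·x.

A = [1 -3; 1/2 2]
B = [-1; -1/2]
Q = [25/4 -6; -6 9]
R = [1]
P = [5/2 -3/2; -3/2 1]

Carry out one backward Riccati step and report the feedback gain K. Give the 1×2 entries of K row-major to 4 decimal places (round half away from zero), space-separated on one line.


BᵀP = [-1.7500 1.0000]
S = R + BᵀPB = [1] + [1.2500] = [2.2500]
BᵀPA = [-1.2500 7.2500]
K = S⁻¹·BᵀPA = [-0.5556 3.2222]
A−BK = [0.4444 0.2222; 0.2222 3.6111]
AᵀP(A−BK) = [0.5556 -3.2222; -3.2222 21.1389]
P' = Q + AᵀP(A−BK) = [6.8056 -9.2222; -9.2222 30.1389]
tr(P') = 36.9444

-0.5556 3.2222


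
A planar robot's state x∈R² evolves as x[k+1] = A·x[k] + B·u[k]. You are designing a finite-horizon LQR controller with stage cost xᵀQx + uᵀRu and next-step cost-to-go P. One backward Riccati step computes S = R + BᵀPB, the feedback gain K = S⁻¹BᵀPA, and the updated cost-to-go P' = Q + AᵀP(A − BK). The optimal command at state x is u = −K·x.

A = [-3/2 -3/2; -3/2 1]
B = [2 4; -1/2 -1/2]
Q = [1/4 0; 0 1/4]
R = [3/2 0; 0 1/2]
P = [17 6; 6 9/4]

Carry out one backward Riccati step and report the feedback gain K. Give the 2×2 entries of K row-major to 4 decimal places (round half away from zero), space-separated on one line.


-0.0401 -0.0622 -0.5101 -0.2700

BᵀP = [31.0000 10.8750; 65.0000 22.8750]
S = R + BᵀPB = [3/2 0; 0 1/2] + [56.5625 118.5625; 118.5625 248.5625] = [58.0625 118.5625; 118.5625 249.0625]
BᵀPA = [-62.8125 -35.6250; -131.8125 -74.6250]
K = S⁻¹·BᵀPA = [-0.0401 -0.0622; -0.5101 -0.2700]
A−BK = [0.6208 -0.2955; -1.7751 0.8339]
AᵀP(A−BK) = [0.5501 -0.1232; -0.1232 0.1343]
P' = Q + AᵀP(A−BK) = [0.8001 -0.1232; -0.1232 0.3843]
tr(P') = 1.1845


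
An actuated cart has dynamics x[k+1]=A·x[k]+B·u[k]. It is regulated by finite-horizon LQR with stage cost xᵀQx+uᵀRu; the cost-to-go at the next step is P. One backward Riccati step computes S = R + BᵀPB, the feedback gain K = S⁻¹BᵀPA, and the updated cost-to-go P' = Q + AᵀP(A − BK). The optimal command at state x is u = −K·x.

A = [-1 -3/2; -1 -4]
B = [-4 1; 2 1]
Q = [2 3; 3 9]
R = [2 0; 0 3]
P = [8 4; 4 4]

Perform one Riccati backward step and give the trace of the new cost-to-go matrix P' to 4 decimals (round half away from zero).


BᵀP = [-24.0000 -8.0000; 12.0000 8.0000]
S = R + BᵀPB = [2 0; 0 3] + [80.0000 -32.0000; -32.0000 20.0000] = [82.0000 -32.0000; -32.0000 23.0000]
BᵀPA = [32.0000 68.0000; -20.0000 -50.0000]
K = S⁻¹·BᵀPA = [0.1114 -0.0418; -0.7146 -2.2320]
A−BK = [0.1601 0.5650; -0.5081 -1.6845]
AᵀP(A−BK) = [2.1439 6.6961; 6.6961 21.2390]
P' = Q + AᵀP(A−BK) = [4.1439 9.6961; 9.6961 30.2390]
tr(P') = 34.3828

34.3828


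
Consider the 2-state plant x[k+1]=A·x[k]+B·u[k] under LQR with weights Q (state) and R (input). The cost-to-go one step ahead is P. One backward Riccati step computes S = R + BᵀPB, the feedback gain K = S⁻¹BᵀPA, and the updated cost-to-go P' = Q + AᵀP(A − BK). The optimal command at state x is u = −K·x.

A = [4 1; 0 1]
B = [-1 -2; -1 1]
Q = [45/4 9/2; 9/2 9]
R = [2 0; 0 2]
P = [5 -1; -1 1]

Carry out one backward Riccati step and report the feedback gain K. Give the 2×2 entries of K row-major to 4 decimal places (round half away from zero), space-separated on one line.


-0.8163 -0.4490 -1.3878 -0.1633

BᵀP = [-4.0000 0.0000; -11.0000 3.0000]
S = R + BᵀPB = [2 0; 0 2] + [4.0000 8.0000; 8.0000 25.0000] = [6.0000 8.0000; 8.0000 27.0000]
BᵀPA = [-16.0000 -4.0000; -44.0000 -8.0000]
K = S⁻¹·BᵀPA = [-0.8163 -0.4490; -1.3878 -0.1633]
A−BK = [0.4082 0.2245; 0.5714 0.7143]
AᵀP(A−BK) = [5.8776 1.6327; 1.6327 0.8980]
P' = Q + AᵀP(A−BK) = [17.1276 6.1327; 6.1327 9.8980]
tr(P') = 27.0255


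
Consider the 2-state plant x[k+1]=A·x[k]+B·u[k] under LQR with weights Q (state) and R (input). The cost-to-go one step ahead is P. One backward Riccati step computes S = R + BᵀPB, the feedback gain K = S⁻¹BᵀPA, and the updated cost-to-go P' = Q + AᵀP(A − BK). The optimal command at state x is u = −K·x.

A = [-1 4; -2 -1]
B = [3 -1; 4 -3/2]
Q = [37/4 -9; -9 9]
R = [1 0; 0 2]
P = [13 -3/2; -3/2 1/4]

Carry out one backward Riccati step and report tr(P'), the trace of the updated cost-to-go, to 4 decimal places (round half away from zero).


BᵀP = [33.0000 -3.5000; -10.7500 1.1250]
S = R + BᵀPB = [1 0; 0 2] + [85.0000 -27.7500; -27.7500 9.0625] = [86.0000 -27.7500; -27.7500 11.0625]
BᵀPA = [-26.0000 135.5000; 8.5000 -44.1250]
K = S⁻¹·BᵀPA = [-0.2854 1.5140; 0.0524 -0.1910]
A−BK = [-0.0913 -0.7329; -0.7797 -7.3423]
AᵀP(A−BK) = [0.1337 -0.0138; -0.0138 6.6818]
P' = Q + AᵀP(A−BK) = [9.3837 -9.0138; -9.0138 15.6818]
tr(P') = 25.0656

25.0656


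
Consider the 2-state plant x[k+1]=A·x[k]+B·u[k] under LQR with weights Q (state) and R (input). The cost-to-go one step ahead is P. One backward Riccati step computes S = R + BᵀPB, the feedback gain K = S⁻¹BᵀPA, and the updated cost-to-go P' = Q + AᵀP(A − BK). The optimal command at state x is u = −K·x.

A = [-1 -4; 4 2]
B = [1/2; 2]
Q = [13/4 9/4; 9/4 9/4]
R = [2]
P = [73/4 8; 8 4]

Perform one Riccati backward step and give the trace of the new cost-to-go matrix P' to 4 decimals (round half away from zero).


BᵀP = [25.1250 12.0000]
S = R + BᵀPB = [2] + [36.5625] = [38.5625]
BᵀPA = [22.8750 -76.5000]
K = S⁻¹·BᵀPA = [0.5932 -1.9838]
A−BK = [-1.2966 -3.0081; 2.8136 5.9676]
AᵀP(A−BK) = [4.6807 6.3793; 6.3793 28.2399]
P' = Q + AᵀP(A−BK) = [7.9307 8.6293; 8.6293 30.4899]
tr(P') = 38.4206

38.4206


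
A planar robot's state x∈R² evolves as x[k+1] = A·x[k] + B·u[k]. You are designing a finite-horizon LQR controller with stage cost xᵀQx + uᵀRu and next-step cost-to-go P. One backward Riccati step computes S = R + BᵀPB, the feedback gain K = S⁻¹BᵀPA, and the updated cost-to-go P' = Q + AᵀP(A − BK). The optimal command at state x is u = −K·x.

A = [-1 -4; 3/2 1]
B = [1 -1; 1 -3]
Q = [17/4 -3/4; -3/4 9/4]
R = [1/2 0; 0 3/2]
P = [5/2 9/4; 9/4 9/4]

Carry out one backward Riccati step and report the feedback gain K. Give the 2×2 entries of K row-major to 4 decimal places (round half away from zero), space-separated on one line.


BᵀP = [4.7500 4.5000; -9.2500 -9.0000]
S = R + BᵀPB = [1/2 0; 0 3/2] + [9.2500 -18.2500; -18.2500 36.2500] = [9.7500 -18.2500; -18.2500 37.7500]
BᵀPA = [2.0000 -14.5000; -4.2500 28.0000]
K = S⁻¹·BᵀPA = [-0.0589 -1.0393; -0.1411 0.2393]
A−BK = [-1.0821 -2.7214; 1.1357 2.7571]
AᵀP(A−BK) = [0.3308 0.7205; 0.7205 2.4804]
P' = Q + AᵀP(A−BK) = [4.5808 -0.0295; -0.0295 4.7304]
tr(P') = 9.3112

-0.0589 -1.0393 -0.1411 0.2393
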